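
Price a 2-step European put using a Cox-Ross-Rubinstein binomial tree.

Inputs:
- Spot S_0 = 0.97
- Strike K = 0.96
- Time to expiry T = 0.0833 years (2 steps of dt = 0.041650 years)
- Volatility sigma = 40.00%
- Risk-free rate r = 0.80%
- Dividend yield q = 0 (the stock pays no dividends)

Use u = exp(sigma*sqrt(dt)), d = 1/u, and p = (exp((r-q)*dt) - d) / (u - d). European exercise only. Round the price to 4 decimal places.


Answer: Price = V(0,0) = 0.0365

Derivation:
dt = T/N = 0.041650
u = exp(sigma*sqrt(dt)) = 1.085058; d = 1/u = 0.921610
p = (exp((r-q)*dt) - d) / (u - d) = 0.481642
Discount per step: exp(-r*dt) = 0.999667
Stock lattice S(k, i) with i counting down-moves:
  k=0: S(0,0) = 0.9700
  k=1: S(1,0) = 1.0525; S(1,1) = 0.8940
  k=2: S(2,0) = 1.1420; S(2,1) = 0.9700; S(2,2) = 0.8239
Terminal payoffs V(N, i) = max(K - S_T, 0):
  V(2,0) = 0.000000; V(2,1) = 0.000000; V(2,2) = 0.136116
Backward induction: V(k, i) = exp(-r*dt) * [p * V(k+1, i) + (1-p) * V(k+1, i+1)].
  V(1,0) = exp(-r*dt) * [p*0.000000 + (1-p)*0.000000] = 0.000000
  V(1,1) = exp(-r*dt) * [p*0.000000 + (1-p)*0.136116] = 0.070533
  V(0,0) = exp(-r*dt) * [p*0.000000 + (1-p)*0.070533] = 0.036549


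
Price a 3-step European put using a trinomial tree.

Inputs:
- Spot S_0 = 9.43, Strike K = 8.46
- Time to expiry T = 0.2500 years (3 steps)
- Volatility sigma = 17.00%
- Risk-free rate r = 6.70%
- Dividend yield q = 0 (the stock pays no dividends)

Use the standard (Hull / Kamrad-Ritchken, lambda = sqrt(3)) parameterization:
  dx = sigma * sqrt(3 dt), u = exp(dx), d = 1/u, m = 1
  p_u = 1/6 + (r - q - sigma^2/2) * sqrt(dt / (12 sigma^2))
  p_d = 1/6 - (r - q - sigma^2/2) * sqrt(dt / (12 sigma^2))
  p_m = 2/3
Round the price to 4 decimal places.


dt = T/N = 0.083333; dx = sigma*sqrt(3*dt) = 0.085000
u = exp(dx) = 1.088717; d = 1/u = 0.918512
p_u = 0.192426, p_m = 0.666667, p_d = 0.140907
Discount per step: exp(-r*dt) = 0.994432
Stock lattice S(k, j) with j the centered position index:
  k=0: S(0,+0) = 9.4300
  k=1: S(1,-1) = 8.6616; S(1,+0) = 9.4300; S(1,+1) = 10.2666
  k=2: S(2,-2) = 7.9558; S(2,-1) = 8.6616; S(2,+0) = 9.4300; S(2,+1) = 10.2666; S(2,+2) = 11.1774
  k=3: S(3,-3) = 7.3075; S(3,-2) = 7.9558; S(3,-1) = 8.6616; S(3,+0) = 9.4300; S(3,+1) = 10.2666; S(3,+2) = 11.1774; S(3,+3) = 12.1691
Terminal payoffs V(N, j) = max(K - S_T, 0):
  V(3,-3) = 1.152537; V(3,-2) = 0.504241; V(3,-1) = 0.000000; V(3,+0) = 0.000000; V(3,+1) = 0.000000; V(3,+2) = 0.000000; V(3,+3) = 0.000000
Backward induction: V(k, j) = exp(-r*dt) * [p_u * V(k+1, j+1) + p_m * V(k+1, j) + p_d * V(k+1, j-1)]
  V(2,-2) = exp(-r*dt) * [p_u*0.000000 + p_m*0.504241 + p_d*1.152537] = 0.495785
  V(2,-1) = exp(-r*dt) * [p_u*0.000000 + p_m*0.000000 + p_d*0.504241] = 0.070655
  V(2,+0) = exp(-r*dt) * [p_u*0.000000 + p_m*0.000000 + p_d*0.000000] = 0.000000
  V(2,+1) = exp(-r*dt) * [p_u*0.000000 + p_m*0.000000 + p_d*0.000000] = 0.000000
  V(2,+2) = exp(-r*dt) * [p_u*0.000000 + p_m*0.000000 + p_d*0.000000] = 0.000000
  V(1,-1) = exp(-r*dt) * [p_u*0.000000 + p_m*0.070655 + p_d*0.495785] = 0.116312
  V(1,+0) = exp(-r*dt) * [p_u*0.000000 + p_m*0.000000 + p_d*0.070655] = 0.009900
  V(1,+1) = exp(-r*dt) * [p_u*0.000000 + p_m*0.000000 + p_d*0.000000] = 0.000000
  V(0,+0) = exp(-r*dt) * [p_u*0.000000 + p_m*0.009900 + p_d*0.116312] = 0.022861

Answer: Price = V(0,0) = 0.0229


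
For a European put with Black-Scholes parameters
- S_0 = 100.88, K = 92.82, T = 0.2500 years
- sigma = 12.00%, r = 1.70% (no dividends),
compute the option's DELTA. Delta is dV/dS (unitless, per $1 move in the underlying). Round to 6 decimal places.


Answer: Delta = -0.068289

Derivation:
d1 = 1.4886592974; d2 = 1.4286592974
phi(d1) = 0.1317312015; exp(-qT) = 1.0000000000; exp(-rT) = 0.9957590185
N(-d1) = 0.0682885542
Delta = -exp(-qT) * N(-d1) = -1.0000000000 * 0.0682885542 = -0.068289


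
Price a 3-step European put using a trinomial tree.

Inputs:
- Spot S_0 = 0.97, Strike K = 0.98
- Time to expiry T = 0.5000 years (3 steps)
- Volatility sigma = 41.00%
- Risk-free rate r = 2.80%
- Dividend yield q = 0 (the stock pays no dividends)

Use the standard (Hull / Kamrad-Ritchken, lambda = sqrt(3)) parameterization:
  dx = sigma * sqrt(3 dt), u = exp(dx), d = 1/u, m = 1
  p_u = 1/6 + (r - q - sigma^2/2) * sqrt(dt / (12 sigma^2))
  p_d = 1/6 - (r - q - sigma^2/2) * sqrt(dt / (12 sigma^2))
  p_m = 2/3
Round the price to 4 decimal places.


Answer: Price = V(0,0) = 0.1011

Derivation:
dt = T/N = 0.166667; dx = sigma*sqrt(3*dt) = 0.289914
u = exp(dx) = 1.336312; d = 1/u = 0.748328
p_u = 0.150556, p_m = 0.666667, p_d = 0.182778
Discount per step: exp(-r*dt) = 0.995344
Stock lattice S(k, j) with j the centered position index:
  k=0: S(0,+0) = 0.9700
  k=1: S(1,-1) = 0.7259; S(1,+0) = 0.9700; S(1,+1) = 1.2962
  k=2: S(2,-2) = 0.5432; S(2,-1) = 0.7259; S(2,+0) = 0.9700; S(2,+1) = 1.2962; S(2,+2) = 1.7322
  k=3: S(3,-3) = 0.4065; S(3,-2) = 0.5432; S(3,-1) = 0.7259; S(3,+0) = 0.9700; S(3,+1) = 1.2962; S(3,+2) = 1.7322; S(3,+3) = 2.3147
Terminal payoffs V(N, j) = max(K - S_T, 0):
  V(3,-3) = 0.573512; V(3,-2) = 0.436805; V(3,-1) = 0.254122; V(3,+0) = 0.010000; V(3,+1) = 0.000000; V(3,+2) = 0.000000; V(3,+3) = 0.000000
Backward induction: V(k, j) = exp(-r*dt) * [p_u * V(k+1, j+1) + p_m * V(k+1, j) + p_d * V(k+1, j-1)]
  V(2,-2) = exp(-r*dt) * [p_u*0.254122 + p_m*0.436805 + p_d*0.573512] = 0.432266
  V(2,-1) = exp(-r*dt) * [p_u*0.010000 + p_m*0.254122 + p_d*0.436805] = 0.249591
  V(2,+0) = exp(-r*dt) * [p_u*0.000000 + p_m*0.010000 + p_d*0.254122] = 0.052867
  V(2,+1) = exp(-r*dt) * [p_u*0.000000 + p_m*0.000000 + p_d*0.010000] = 0.001819
  V(2,+2) = exp(-r*dt) * [p_u*0.000000 + p_m*0.000000 + p_d*0.000000] = 0.000000
  V(1,-1) = exp(-r*dt) * [p_u*0.052867 + p_m*0.249591 + p_d*0.432266] = 0.252182
  V(1,+0) = exp(-r*dt) * [p_u*0.001819 + p_m*0.052867 + p_d*0.249591] = 0.080761
  V(1,+1) = exp(-r*dt) * [p_u*0.000000 + p_m*0.001819 + p_d*0.052867] = 0.010825
  V(0,+0) = exp(-r*dt) * [p_u*0.010825 + p_m*0.080761 + p_d*0.252182] = 0.101091


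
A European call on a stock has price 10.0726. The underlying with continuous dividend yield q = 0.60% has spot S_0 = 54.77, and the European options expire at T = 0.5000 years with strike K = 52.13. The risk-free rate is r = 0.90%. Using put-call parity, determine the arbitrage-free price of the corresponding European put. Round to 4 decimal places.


Answer: Put price = 7.3626

Derivation:
Put-call parity: C - P = S_0 * exp(-qT) - K * exp(-rT).
S_0 * exp(-qT) = 54.7700 * 0.99700450 = 54.60593622
K * exp(-rT) = 52.1300 * 0.99551011 = 51.89594203
P = C - S*exp(-qT) + K*exp(-rT)
P = 10.0726 - 54.60593622 + 51.89594203 = 7.3626


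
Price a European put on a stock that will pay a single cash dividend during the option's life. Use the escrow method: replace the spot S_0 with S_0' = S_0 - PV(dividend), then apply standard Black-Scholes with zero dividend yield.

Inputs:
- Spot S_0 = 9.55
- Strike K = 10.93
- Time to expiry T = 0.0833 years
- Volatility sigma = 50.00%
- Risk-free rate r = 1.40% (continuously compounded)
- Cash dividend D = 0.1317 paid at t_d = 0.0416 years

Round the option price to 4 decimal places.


Answer: Price = 1.6153

Derivation:
PV(D) = D * exp(-r * t_d) = 0.1317 * 0.99941777 = 0.13162332
S_0' = S_0 - PV(D) = 9.5500 - 0.13162332 = 9.41837668
d1 = (ln(S_0'/K) + (r + sigma^2/2)*T) / (sigma*sqrt(T)) = -0.95122372
d2 = d1 - sigma*sqrt(T) = -1.09553242
exp(-rT) = 0.99883448
N(-d1) = 0.82925459; N(-d2) = 0.86335827
P = K * exp(-rT) * N(-d2) - S_0' * N(-d1) = 10.9300 * 0.99883448 * 0.86335827 - 9.41837668 * 0.82925459 = 1.6153


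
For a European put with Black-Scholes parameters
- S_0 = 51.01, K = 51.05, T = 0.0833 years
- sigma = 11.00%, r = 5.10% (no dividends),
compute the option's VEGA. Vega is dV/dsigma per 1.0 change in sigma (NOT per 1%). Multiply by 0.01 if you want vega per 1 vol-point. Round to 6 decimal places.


d1 = 0.1249975797; d2 = 0.0932496664
phi(d1) = 0.3958378067; exp(-qT) = 1.0000000000; exp(-rT) = 0.9957607113
Vega = S * exp(-qT) * phi(d1) * sqrt(T) = 51.0100 * 1.0000000000 * 0.3958378067 * 0.2886173938 = 5.827672

Answer: Vega = 5.827672


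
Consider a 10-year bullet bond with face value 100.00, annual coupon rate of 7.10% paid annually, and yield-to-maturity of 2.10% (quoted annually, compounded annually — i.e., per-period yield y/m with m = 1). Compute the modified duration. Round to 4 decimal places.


Coupon per period c = face * coupon_rate / m = 7.100000
Periods per year m = 1; per-period yield y/m = 0.021000
Number of cashflows N = 10
Cashflows (t years, CF_t, discount factor 1/(1+y/m)^(m*t), PV):
  t = 1.0000: CF_t = 7.100000, DF = 0.979432, PV = 6.953967
  t = 2.0000: CF_t = 7.100000, DF = 0.959287, PV = 6.810937
  t = 3.0000: CF_t = 7.100000, DF = 0.939556, PV = 6.670849
  t = 4.0000: CF_t = 7.100000, DF = 0.920231, PV = 6.533643
  t = 5.0000: CF_t = 7.100000, DF = 0.901304, PV = 6.399258
  t = 6.0000: CF_t = 7.100000, DF = 0.882766, PV = 6.267638
  t = 7.0000: CF_t = 7.100000, DF = 0.864609, PV = 6.138725
  t = 8.0000: CF_t = 7.100000, DF = 0.846826, PV = 6.012463
  t = 9.0000: CF_t = 7.100000, DF = 0.829408, PV = 5.888798
  t = 10.0000: CF_t = 107.100000, DF = 0.812349, PV = 87.002564
Price P = sum_t PV_t = 144.678841
First compute Macaulay numerator sum_t t * PV_t:
  t * PV_t at t = 1.0000: 6.953967
  t * PV_t at t = 2.0000: 13.621874
  t * PV_t at t = 3.0000: 20.012548
  t * PV_t at t = 4.0000: 26.134571
  t * PV_t at t = 5.0000: 31.996291
  t * PV_t at t = 6.0000: 37.605827
  t * PV_t at t = 7.0000: 42.971073
  t * PV_t at t = 8.0000: 48.099703
  t * PV_t at t = 9.0000: 52.999184
  t * PV_t at t = 10.0000: 870.025637
Macaulay duration D = 1150.420674 / 144.678841 = 7.951547
Modified duration = D / (1 + y/m) = 7.951547 / (1 + 0.021000) = 7.787999

Answer: Modified duration = 7.7880


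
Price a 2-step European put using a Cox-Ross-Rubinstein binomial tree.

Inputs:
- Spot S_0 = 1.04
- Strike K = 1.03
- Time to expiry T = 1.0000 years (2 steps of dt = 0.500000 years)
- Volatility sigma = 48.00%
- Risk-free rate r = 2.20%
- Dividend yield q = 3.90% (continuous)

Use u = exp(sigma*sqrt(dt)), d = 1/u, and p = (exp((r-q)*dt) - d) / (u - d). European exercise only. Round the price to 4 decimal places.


dt = T/N = 0.500000
u = exp(sigma*sqrt(dt)) = 1.404121; d = 1/u = 0.712189
p = (exp((r-q)*dt) - d) / (u - d) = 0.403720
Discount per step: exp(-r*dt) = 0.989060
Stock lattice S(k, i) with i counting down-moves:
  k=0: S(0,0) = 1.0400
  k=1: S(1,0) = 1.4603; S(1,1) = 0.7407
  k=2: S(2,0) = 2.0504; S(2,1) = 1.0400; S(2,2) = 0.5275
Terminal payoffs V(N, i) = max(K - S_T, 0):
  V(2,0) = 0.000000; V(2,1) = 0.000000; V(2,2) = 0.502498
Backward induction: V(k, i) = exp(-r*dt) * [p * V(k+1, i) + (1-p) * V(k+1, i+1)].
  V(1,0) = exp(-r*dt) * [p*0.000000 + (1-p)*0.000000] = 0.000000
  V(1,1) = exp(-r*dt) * [p*0.000000 + (1-p)*0.502498] = 0.296351
  V(0,0) = exp(-r*dt) * [p*0.000000 + (1-p)*0.296351] = 0.174775

Answer: Price = V(0,0) = 0.1748


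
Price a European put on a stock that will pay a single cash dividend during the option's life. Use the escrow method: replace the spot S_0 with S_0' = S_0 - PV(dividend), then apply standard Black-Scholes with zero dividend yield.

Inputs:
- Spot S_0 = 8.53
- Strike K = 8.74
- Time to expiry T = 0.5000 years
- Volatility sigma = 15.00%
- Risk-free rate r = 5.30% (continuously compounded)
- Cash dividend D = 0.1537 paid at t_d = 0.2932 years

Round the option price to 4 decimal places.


Answer: Price = 0.4275

Derivation:
PV(D) = D * exp(-r * t_d) = 0.1537 * 0.98458052 = 0.15133003
S_0' = S_0 - PV(D) = 8.5300 - 0.15133003 = 8.37866997
d1 = (ln(S_0'/K) + (r + sigma^2/2)*T) / (sigma*sqrt(T)) = -0.09518602
d2 = d1 - sigma*sqrt(T) = -0.20125204
exp(-rT) = 0.97384804
N(-d1) = 0.53791646; N(-d2) = 0.57974925
P = K * exp(-rT) * N(-d2) - S_0' * N(-d1) = 8.7400 * 0.97384804 * 0.57974925 - 8.37866997 * 0.53791646 = 0.4275


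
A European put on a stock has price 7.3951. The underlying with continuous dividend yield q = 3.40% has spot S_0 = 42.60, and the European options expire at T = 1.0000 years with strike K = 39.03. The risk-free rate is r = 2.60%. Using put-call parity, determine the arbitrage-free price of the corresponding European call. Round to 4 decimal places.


Answer: Call price = 10.5427

Derivation:
Put-call parity: C - P = S_0 * exp(-qT) - K * exp(-rT).
S_0 * exp(-qT) = 42.6000 * 0.96657150 = 41.17594610
K * exp(-rT) = 39.0300 * 0.97433509 = 38.02829855
C = P + S*exp(-qT) - K*exp(-rT)
C = 7.3951 + 41.17594610 - 38.02829855 = 10.5427


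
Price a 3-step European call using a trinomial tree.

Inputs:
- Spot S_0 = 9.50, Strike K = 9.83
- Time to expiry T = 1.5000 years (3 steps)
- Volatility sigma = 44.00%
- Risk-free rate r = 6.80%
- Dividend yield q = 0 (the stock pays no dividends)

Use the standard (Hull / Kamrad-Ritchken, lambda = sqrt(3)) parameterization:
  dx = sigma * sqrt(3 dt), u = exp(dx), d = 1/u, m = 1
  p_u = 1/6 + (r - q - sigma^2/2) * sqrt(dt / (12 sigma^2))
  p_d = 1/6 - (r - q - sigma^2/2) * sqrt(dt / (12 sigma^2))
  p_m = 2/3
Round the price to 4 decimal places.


dt = T/N = 0.500000; dx = sigma*sqrt(3*dt) = 0.538888
u = exp(dx) = 1.714099; d = 1/u = 0.583397
p_u = 0.153306, p_m = 0.666667, p_d = 0.180028
Discount per step: exp(-r*dt) = 0.966572
Stock lattice S(k, j) with j the centered position index:
  k=0: S(0,+0) = 9.5000
  k=1: S(1,-1) = 5.5423; S(1,+0) = 9.5000; S(1,+1) = 16.2839
  k=2: S(2,-2) = 3.2333; S(2,-1) = 5.5423; S(2,+0) = 9.5000; S(2,+1) = 16.2839; S(2,+2) = 27.9123
  k=3: S(3,-3) = 1.8863; S(3,-2) = 3.2333; S(3,-1) = 5.5423; S(3,+0) = 9.5000; S(3,+1) = 16.2839; S(3,+2) = 27.9123; S(3,+3) = 47.8444
Terminal payoffs V(N, j) = max(S_T - K, 0):
  V(3,-3) = 0.000000; V(3,-2) = 0.000000; V(3,-1) = 0.000000; V(3,+0) = 0.000000; V(3,+1) = 6.453943; V(3,+2) = 18.082295; V(3,+3) = 38.014445
Backward induction: V(k, j) = exp(-r*dt) * [p_u * V(k+1, j+1) + p_m * V(k+1, j) + p_d * V(k+1, j-1)]
  V(2,-2) = exp(-r*dt) * [p_u*0.000000 + p_m*0.000000 + p_d*0.000000] = 0.000000
  V(2,-1) = exp(-r*dt) * [p_u*0.000000 + p_m*0.000000 + p_d*0.000000] = 0.000000
  V(2,+0) = exp(-r*dt) * [p_u*6.453943 + p_m*0.000000 + p_d*0.000000] = 0.956352
  V(2,+1) = exp(-r*dt) * [p_u*18.082295 + p_m*6.453943 + p_d*0.000000] = 6.838252
  V(2,+2) = exp(-r*dt) * [p_u*38.014445 + p_m*18.082295 + p_d*6.453943] = 18.407955
  V(1,-1) = exp(-r*dt) * [p_u*0.956352 + p_m*0.000000 + p_d*0.000000] = 0.141713
  V(1,+0) = exp(-r*dt) * [p_u*6.838252 + p_m*0.956352 + p_d*0.000000] = 1.629554
  V(1,+1) = exp(-r*dt) * [p_u*18.407955 + p_m*6.838252 + p_d*0.956352] = 7.300563
  V(0,+0) = exp(-r*dt) * [p_u*7.300563 + p_m*1.629554 + p_d*0.141713] = 2.156518

Answer: Price = V(0,0) = 2.1565


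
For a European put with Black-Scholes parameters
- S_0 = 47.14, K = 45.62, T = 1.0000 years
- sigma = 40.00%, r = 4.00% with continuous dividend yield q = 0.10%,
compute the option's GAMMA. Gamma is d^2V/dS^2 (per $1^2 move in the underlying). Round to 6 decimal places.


d1 = 0.3794392016; d2 = -0.0205607984
phi(d1) = 0.3712329236; exp(-qT) = 0.9990004998; exp(-rT) = 0.9607894392
Gamma = exp(-qT) * phi(d1) / (S * sigma * sqrt(T)) = 0.9990004998 * 0.3712329236 / (47.1400 * 0.4000 * 1.0000000000) = 0.019668

Answer: Gamma = 0.019668


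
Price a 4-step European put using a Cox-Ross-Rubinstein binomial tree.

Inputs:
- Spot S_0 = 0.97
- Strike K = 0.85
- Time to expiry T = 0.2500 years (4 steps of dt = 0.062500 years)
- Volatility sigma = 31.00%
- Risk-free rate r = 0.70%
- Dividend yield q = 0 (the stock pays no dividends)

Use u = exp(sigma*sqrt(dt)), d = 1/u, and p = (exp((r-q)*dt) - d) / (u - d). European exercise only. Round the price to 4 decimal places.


Answer: Price = V(0,0) = 0.0150

Derivation:
dt = T/N = 0.062500
u = exp(sigma*sqrt(dt)) = 1.080582; d = 1/u = 0.925427
p = (exp((r-q)*dt) - d) / (u - d) = 0.483455
Discount per step: exp(-r*dt) = 0.999563
Stock lattice S(k, i) with i counting down-moves:
  k=0: S(0,0) = 0.9700
  k=1: S(1,0) = 1.0482; S(1,1) = 0.8977
  k=2: S(2,0) = 1.1326; S(2,1) = 0.9700; S(2,2) = 0.8307
  k=3: S(3,0) = 1.2239; S(3,1) = 1.0482; S(3,2) = 0.8977; S(3,3) = 0.7688
  k=4: S(4,0) = 1.3225; S(4,1) = 1.1326; S(4,2) = 0.9700; S(4,3) = 0.8307; S(4,4) = 0.7114
Terminal payoffs V(N, i) = max(K - S_T, 0):
  V(4,0) = 0.000000; V(4,1) = 0.000000; V(4,2) = 0.000000; V(4,3) = 0.019277; V(4,4) = 0.138556
Backward induction: V(k, i) = exp(-r*dt) * [p * V(k+1, i) + (1-p) * V(k+1, i+1)].
  V(3,0) = exp(-r*dt) * [p*0.000000 + (1-p)*0.000000] = 0.000000
  V(3,1) = exp(-r*dt) * [p*0.000000 + (1-p)*0.000000] = 0.000000
  V(3,2) = exp(-r*dt) * [p*0.000000 + (1-p)*0.019277] = 0.009953
  V(3,3) = exp(-r*dt) * [p*0.019277 + (1-p)*0.138556] = 0.080855
  V(2,0) = exp(-r*dt) * [p*0.000000 + (1-p)*0.000000] = 0.000000
  V(2,1) = exp(-r*dt) * [p*0.000000 + (1-p)*0.009953] = 0.005139
  V(2,2) = exp(-r*dt) * [p*0.009953 + (1-p)*0.080855] = 0.046557
  V(1,0) = exp(-r*dt) * [p*0.000000 + (1-p)*0.005139] = 0.002653
  V(1,1) = exp(-r*dt) * [p*0.005139 + (1-p)*0.046557] = 0.026522
  V(0,0) = exp(-r*dt) * [p*0.002653 + (1-p)*0.026522] = 0.014976


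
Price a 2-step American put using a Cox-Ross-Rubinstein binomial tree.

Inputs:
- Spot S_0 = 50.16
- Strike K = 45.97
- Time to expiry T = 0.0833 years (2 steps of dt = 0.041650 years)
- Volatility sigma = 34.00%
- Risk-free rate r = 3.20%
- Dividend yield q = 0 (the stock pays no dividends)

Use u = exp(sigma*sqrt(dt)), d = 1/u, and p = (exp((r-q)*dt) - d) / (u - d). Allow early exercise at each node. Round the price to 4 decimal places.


dt = T/N = 0.041650
u = exp(sigma*sqrt(dt)) = 1.071852; d = 1/u = 0.932964
p = (exp((r-q)*dt) - d) / (u - d) = 0.492262
Discount per step: exp(-r*dt) = 0.998668
Stock lattice S(k, i) with i counting down-moves:
  k=0: S(0,0) = 50.1600
  k=1: S(1,0) = 53.7641; S(1,1) = 46.7975
  k=2: S(2,0) = 57.6272; S(2,1) = 50.1600; S(2,2) = 43.6604
Terminal payoffs V(N, i) = max(K - S_T, 0):
  V(2,0) = 0.000000; V(2,1) = 0.000000; V(2,2) = 2.309612
Backward induction: V(k, i) = exp(-r*dt) * [p * V(k+1, i) + (1-p) * V(k+1, i+1)]; then take max(V_cont, immediate exercise) for American.
  V(1,0) = exp(-r*dt) * [p*0.000000 + (1-p)*0.000000] = 0.000000; exercise = 0.000000; V(1,0) = max -> 0.000000
  V(1,1) = exp(-r*dt) * [p*0.000000 + (1-p)*2.309612] = 1.171115; exercise = 0.000000; V(1,1) = max -> 1.171115
  V(0,0) = exp(-r*dt) * [p*0.000000 + (1-p)*1.171115] = 0.593827; exercise = 0.000000; V(0,0) = max -> 0.593827

Answer: Price = V(0,0) = 0.5938


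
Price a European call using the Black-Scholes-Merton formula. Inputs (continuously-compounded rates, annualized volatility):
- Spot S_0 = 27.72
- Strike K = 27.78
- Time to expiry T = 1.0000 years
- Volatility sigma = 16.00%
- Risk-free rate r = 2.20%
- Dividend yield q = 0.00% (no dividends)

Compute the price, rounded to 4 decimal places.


Answer: Price = 2.0358

Derivation:
d1 = (ln(S/K) + (r - q + 0.5*sigma^2) * T) / (sigma * sqrt(T)) = 0.20398648
d2 = d1 - sigma * sqrt(T) = 0.04398648
exp(-rT) = 0.97824024; exp(-qT) = 1.00000000
C = S_0 * exp(-qT) * N(d1) - K * exp(-rT) * N(d2)
N(d1) = 0.58081797; N(d2) = 0.51754241
C = 27.7200 * 1.00000000 * 0.58081797 - 27.7800 * 0.97824024 * 0.51754241 = 2.0358


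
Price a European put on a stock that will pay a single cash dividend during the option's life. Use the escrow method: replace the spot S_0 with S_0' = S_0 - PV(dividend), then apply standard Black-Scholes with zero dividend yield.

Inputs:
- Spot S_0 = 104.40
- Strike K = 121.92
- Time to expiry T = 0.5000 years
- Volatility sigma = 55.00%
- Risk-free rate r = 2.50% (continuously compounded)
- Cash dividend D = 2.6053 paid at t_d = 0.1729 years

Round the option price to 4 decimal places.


Answer: Price = 27.9760

Derivation:
PV(D) = D * exp(-r * t_d) = 2.6053 * 0.99568683 = 2.59406289
S_0' = S_0 - PV(D) = 104.4000 - 2.59406289 = 101.80593711
d1 = (ln(S_0'/K) + (r + sigma^2/2)*T) / (sigma*sqrt(T)) = -0.23700077
d2 = d1 - sigma*sqrt(T) = -0.62590950
exp(-rT) = 0.98757780
N(-d1) = 0.59367190; N(-d2) = 0.73431285
P = K * exp(-rT) * N(-d2) - S_0' * N(-d1) = 121.9200 * 0.98757780 * 0.73431285 - 101.80593711 * 0.59367190 = 27.9760


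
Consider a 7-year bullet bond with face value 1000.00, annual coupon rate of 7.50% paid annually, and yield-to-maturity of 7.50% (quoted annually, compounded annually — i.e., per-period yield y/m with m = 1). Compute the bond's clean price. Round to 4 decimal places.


Coupon per period c = face * coupon_rate / m = 75.000000
Periods per year m = 1; per-period yield y/m = 0.075000
Number of cashflows N = 7
Cashflows (t years, CF_t, discount factor 1/(1+y/m)^(m*t), PV):
  t = 1.0000: CF_t = 75.000000, DF = 0.930233, PV = 69.767442
  t = 2.0000: CF_t = 75.000000, DF = 0.865333, PV = 64.899946
  t = 3.0000: CF_t = 75.000000, DF = 0.804961, PV = 60.372043
  t = 4.0000: CF_t = 75.000000, DF = 0.748801, PV = 56.160040
  t = 5.0000: CF_t = 75.000000, DF = 0.696559, PV = 52.241897
  t = 6.0000: CF_t = 75.000000, DF = 0.647962, PV = 48.597114
  t = 7.0000: CF_t = 1075.000000, DF = 0.602755, PV = 647.961518
Price P = sum_t PV_t = 1000.000000

Answer: Price = 1000.0000


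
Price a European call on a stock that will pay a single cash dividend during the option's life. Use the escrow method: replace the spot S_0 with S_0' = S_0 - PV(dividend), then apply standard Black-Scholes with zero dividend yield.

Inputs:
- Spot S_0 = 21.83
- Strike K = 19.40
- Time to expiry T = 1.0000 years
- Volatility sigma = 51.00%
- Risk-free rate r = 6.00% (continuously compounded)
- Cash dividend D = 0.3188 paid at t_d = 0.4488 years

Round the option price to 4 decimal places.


Answer: Price = 5.8287

Derivation:
PV(D) = D * exp(-r * t_d) = 0.3188 * 0.97343133 = 0.31032991
S_0' = S_0 - PV(D) = 21.8300 - 0.31032991 = 21.51967009
d1 = (ln(S_0'/K) + (r + sigma^2/2)*T) / (sigma*sqrt(T)) = 0.57596929
d2 = d1 - sigma*sqrt(T) = 0.06596929
exp(-rT) = 0.94176453
N(d1) = 0.71768203; N(d2) = 0.52629886
C = S_0' * N(d1) - K * exp(-rT) * N(d2) = 21.51967009 * 0.71768203 - 19.4000 * 0.94176453 * 0.52629886 = 5.8287


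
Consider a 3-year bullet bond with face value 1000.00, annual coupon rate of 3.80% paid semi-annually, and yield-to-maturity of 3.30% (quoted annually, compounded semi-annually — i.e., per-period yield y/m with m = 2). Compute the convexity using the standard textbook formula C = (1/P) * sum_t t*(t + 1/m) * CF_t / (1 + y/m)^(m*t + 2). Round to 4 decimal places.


Answer: Convexity = 9.5526

Derivation:
Coupon per period c = face * coupon_rate / m = 19.000000
Periods per year m = 2; per-period yield y/m = 0.016500
Number of cashflows N = 6
Cashflows (t years, CF_t, discount factor 1/(1+y/m)^(m*t), PV):
  t = 0.5000: CF_t = 19.000000, DF = 0.983768, PV = 18.691589
  t = 1.0000: CF_t = 19.000000, DF = 0.967799, PV = 18.388184
  t = 1.5000: CF_t = 19.000000, DF = 0.952090, PV = 18.089704
  t = 2.0000: CF_t = 19.000000, DF = 0.936635, PV = 17.796069
  t = 2.5000: CF_t = 19.000000, DF = 0.921432, PV = 17.507200
  t = 3.0000: CF_t = 1019.000000, DF = 0.906475, PV = 923.697751
Price P = sum_t PV_t = 1014.170495
Convexity numerator sum_t t*(t + 1/m) * CF_t / (1+y/m)^(m*t + 2):
  t = 0.5000: term = 9.044852
  t = 1.0000: term = 26.694103
  t = 1.5000: term = 52.521599
  t = 2.0000: term = 86.115099
  t = 2.5000: term = 127.075897
  t = 3.0000: term = 9386.515881
Convexity = (1/P) * sum = 9687.967431 / 1014.170495 = 9.552602


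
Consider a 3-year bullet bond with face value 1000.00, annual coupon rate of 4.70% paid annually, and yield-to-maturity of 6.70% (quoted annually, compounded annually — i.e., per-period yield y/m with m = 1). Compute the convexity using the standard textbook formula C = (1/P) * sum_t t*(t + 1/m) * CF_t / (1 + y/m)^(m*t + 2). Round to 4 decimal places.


Coupon per period c = face * coupon_rate / m = 47.000000
Periods per year m = 1; per-period yield y/m = 0.067000
Number of cashflows N = 3
Cashflows (t years, CF_t, discount factor 1/(1+y/m)^(m*t), PV):
  t = 1.0000: CF_t = 47.000000, DF = 0.937207, PV = 44.048735
  t = 2.0000: CF_t = 47.000000, DF = 0.878357, PV = 41.282788
  t = 3.0000: CF_t = 1047.000000, DF = 0.823203, PV = 861.893139
Price P = sum_t PV_t = 947.224661
Convexity numerator sum_t t*(t + 1/m) * CF_t / (1+y/m)^(m*t + 2):
  t = 1.0000: term = 77.381046
  t = 2.0000: term = 217.566202
  t = 3.0000: term = 9084.600434
Convexity = (1/P) * sum = 9379.547682 / 947.224661 = 9.902136

Answer: Convexity = 9.9021


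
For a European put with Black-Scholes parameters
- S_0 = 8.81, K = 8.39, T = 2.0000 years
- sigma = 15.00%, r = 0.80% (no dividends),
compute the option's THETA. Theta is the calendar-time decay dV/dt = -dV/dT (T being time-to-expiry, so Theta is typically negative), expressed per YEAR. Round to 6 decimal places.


d1 = 0.4117573271; d2 = 0.1996252928
phi(d1) = 0.3665169240; exp(-qT) = 1.0000000000; exp(-rT) = 0.9841273201
Theta = -S*exp(-qT)*phi(d1)*sigma/(2*sqrt(T)) + r*K*exp(-rT)*N(-d2) - q*S*exp(-qT)*N(-d1)
N(-d1) = 0.3402586509; N(-d2) = 0.4208868226; sqrt(T) = 1.4142135624
Term 1 = -8.8100 * 1.0000000000 * 0.3665169240 * 0.1500 / (2 * 1.4142135624) = -0.1712443325
Term 2 = 0.0080 * 8.3900 * 0.9841273201 * 0.4208868226 = 0.0278015215
Term 3 = 0 (no dividend yield, q = 0)
Theta = -0.1712443325 + (0.0278015215) + (0.0000000000) = -0.143443

Answer: Theta = -0.143443


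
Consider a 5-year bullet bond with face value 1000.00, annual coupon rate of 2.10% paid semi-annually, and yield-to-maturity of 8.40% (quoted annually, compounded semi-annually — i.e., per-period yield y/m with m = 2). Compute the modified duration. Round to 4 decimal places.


Coupon per period c = face * coupon_rate / m = 10.500000
Periods per year m = 2; per-period yield y/m = 0.042000
Number of cashflows N = 10
Cashflows (t years, CF_t, discount factor 1/(1+y/m)^(m*t), PV):
  t = 0.5000: CF_t = 10.500000, DF = 0.959693, PV = 10.076775
  t = 1.0000: CF_t = 10.500000, DF = 0.921010, PV = 9.670610
  t = 1.5000: CF_t = 10.500000, DF = 0.883887, PV = 9.280816
  t = 2.0000: CF_t = 10.500000, DF = 0.848260, PV = 8.906733
  t = 2.5000: CF_t = 10.500000, DF = 0.814069, PV = 8.547728
  t = 3.0000: CF_t = 10.500000, DF = 0.781257, PV = 8.203194
  t = 3.5000: CF_t = 10.500000, DF = 0.749766, PV = 7.872547
  t = 4.0000: CF_t = 10.500000, DF = 0.719545, PV = 7.555228
  t = 4.5000: CF_t = 10.500000, DF = 0.690543, PV = 7.250698
  t = 5.0000: CF_t = 1010.500000, DF = 0.662709, PV = 669.667355
Price P = sum_t PV_t = 747.031683
First compute Macaulay numerator sum_t t * PV_t:
  t * PV_t at t = 0.5000: 5.038388
  t * PV_t at t = 1.0000: 9.670610
  t * PV_t at t = 1.5000: 13.921223
  t * PV_t at t = 2.0000: 17.813466
  t * PV_t at t = 2.5000: 21.369321
  t * PV_t at t = 3.0000: 24.609582
  t * PV_t at t = 3.5000: 27.553915
  t * PV_t at t = 4.0000: 30.220910
  t * PV_t at t = 4.5000: 32.628142
  t * PV_t at t = 5.0000: 3348.336773
Macaulay duration D = 3531.162329 / 747.031683 = 4.726924
Modified duration = D / (1 + y/m) = 4.726924 / (1 + 0.042000) = 4.536396

Answer: Modified duration = 4.5364


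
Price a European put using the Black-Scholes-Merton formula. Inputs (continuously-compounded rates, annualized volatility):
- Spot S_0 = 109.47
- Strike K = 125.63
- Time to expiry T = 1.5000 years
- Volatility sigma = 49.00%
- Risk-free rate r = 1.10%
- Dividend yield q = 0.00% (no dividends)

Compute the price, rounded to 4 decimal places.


Answer: Price = 35.0773

Derivation:
d1 = (ln(S/K) + (r - q + 0.5*sigma^2) * T) / (sigma * sqrt(T)) = 0.09812033
d2 = d1 - sigma * sqrt(T) = -0.50200466
exp(-rT) = 0.98363538; exp(-qT) = 1.00000000
P = K * exp(-rT) * N(-d2) - S_0 * exp(-qT) * N(-d1)
N(-d1) = 0.46091837; N(-d2) = 0.69216788
P = 125.6300 * 0.98363538 * 0.69216788 - 109.4700 * 1.00000000 * 0.46091837 = 35.0773


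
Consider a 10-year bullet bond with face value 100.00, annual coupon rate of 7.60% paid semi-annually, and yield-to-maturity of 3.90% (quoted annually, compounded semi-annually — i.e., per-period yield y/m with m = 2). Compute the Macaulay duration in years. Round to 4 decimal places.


Coupon per period c = face * coupon_rate / m = 3.800000
Periods per year m = 2; per-period yield y/m = 0.019500
Number of cashflows N = 20
Cashflows (t years, CF_t, discount factor 1/(1+y/m)^(m*t), PV):
  t = 0.5000: CF_t = 3.800000, DF = 0.980873, PV = 3.727317
  t = 1.0000: CF_t = 3.800000, DF = 0.962112, PV = 3.656025
  t = 1.5000: CF_t = 3.800000, DF = 0.943709, PV = 3.586096
  t = 2.0000: CF_t = 3.800000, DF = 0.925659, PV = 3.517505
  t = 2.5000: CF_t = 3.800000, DF = 0.907954, PV = 3.450225
  t = 3.0000: CF_t = 3.800000, DF = 0.890588, PV = 3.384233
  t = 3.5000: CF_t = 3.800000, DF = 0.873553, PV = 3.319502
  t = 4.0000: CF_t = 3.800000, DF = 0.856845, PV = 3.256010
  t = 4.5000: CF_t = 3.800000, DF = 0.840456, PV = 3.193732
  t = 5.0000: CF_t = 3.800000, DF = 0.824380, PV = 3.132646
  t = 5.5000: CF_t = 3.800000, DF = 0.808613, PV = 3.072728
  t = 6.0000: CF_t = 3.800000, DF = 0.793146, PV = 3.013955
  t = 6.5000: CF_t = 3.800000, DF = 0.777976, PV = 2.956307
  t = 7.0000: CF_t = 3.800000, DF = 0.763095, PV = 2.899762
  t = 7.5000: CF_t = 3.800000, DF = 0.748500, PV = 2.844298
  t = 8.0000: CF_t = 3.800000, DF = 0.734183, PV = 2.789895
  t = 8.5000: CF_t = 3.800000, DF = 0.720140, PV = 2.736533
  t = 9.0000: CF_t = 3.800000, DF = 0.706366, PV = 2.684191
  t = 9.5000: CF_t = 3.800000, DF = 0.692855, PV = 2.632851
  t = 10.0000: CF_t = 103.800000, DF = 0.679603, PV = 70.542809
Price P = sum_t PV_t = 130.396622
Macaulay numerator sum_t t * PV_t:
  t * PV_t at t = 0.5000: 1.863659
  t * PV_t at t = 1.0000: 3.656025
  t * PV_t at t = 1.5000: 5.379144
  t * PV_t at t = 2.0000: 7.035009
  t * PV_t at t = 2.5000: 8.625563
  t * PV_t at t = 3.0000: 10.152698
  t * PV_t at t = 3.5000: 11.618258
  t * PV_t at t = 4.0000: 13.024041
  t * PV_t at t = 4.5000: 14.371796
  t * PV_t at t = 5.0000: 15.663229
  t * PV_t at t = 5.5000: 16.900002
  t * PV_t at t = 6.0000: 18.083733
  t * PV_t at t = 6.5000: 19.215999
  t * PV_t at t = 7.0000: 20.298335
  t * PV_t at t = 7.5000: 21.332237
  t * PV_t at t = 8.0000: 22.319163
  t * PV_t at t = 8.5000: 23.260530
  t * PV_t at t = 9.0000: 24.157721
  t * PV_t at t = 9.5000: 25.012081
  t * PV_t at t = 10.0000: 705.428093
Macaulay duration D = (sum_t t * PV_t) / P = 987.397317 / 130.396622 = 7.572261

Answer: Macaulay duration = 7.5723 years


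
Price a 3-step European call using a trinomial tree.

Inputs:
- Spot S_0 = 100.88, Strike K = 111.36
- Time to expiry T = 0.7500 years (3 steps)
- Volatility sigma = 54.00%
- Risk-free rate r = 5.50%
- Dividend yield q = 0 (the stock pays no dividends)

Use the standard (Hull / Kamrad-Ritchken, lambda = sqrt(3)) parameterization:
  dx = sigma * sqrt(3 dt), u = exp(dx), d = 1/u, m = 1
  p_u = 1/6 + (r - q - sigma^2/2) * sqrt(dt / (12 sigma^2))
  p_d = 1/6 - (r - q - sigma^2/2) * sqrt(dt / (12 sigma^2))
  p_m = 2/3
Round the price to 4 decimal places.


Answer: Price = V(0,0) = 16.1002

Derivation:
dt = T/N = 0.250000; dx = sigma*sqrt(3*dt) = 0.467654
u = exp(dx) = 1.596245; d = 1/u = 0.626470
p_u = 0.142397, p_m = 0.666667, p_d = 0.190937
Discount per step: exp(-r*dt) = 0.986344
Stock lattice S(k, j) with j the centered position index:
  k=0: S(0,+0) = 100.8800
  k=1: S(1,-1) = 63.1983; S(1,+0) = 100.8800; S(1,+1) = 161.0292
  k=2: S(2,-2) = 39.5919; S(2,-1) = 63.1983; S(2,+0) = 100.8800; S(2,+1) = 161.0292; S(2,+2) = 257.0419
  k=3: S(3,-3) = 24.8031; S(3,-2) = 39.5919; S(3,-1) = 63.1983; S(3,+0) = 100.8800; S(3,+1) = 161.0292; S(3,+2) = 257.0419; S(3,+3) = 410.3017
Terminal payoffs V(N, j) = max(S_T - K, 0):
  V(3,-3) = 0.000000; V(3,-2) = 0.000000; V(3,-1) = 0.000000; V(3,+0) = 0.000000; V(3,+1) = 49.669151; V(3,+2) = 145.681905; V(3,+3) = 298.941742
Backward induction: V(k, j) = exp(-r*dt) * [p_u * V(k+1, j+1) + p_m * V(k+1, j) + p_d * V(k+1, j-1)]
  V(2,-2) = exp(-r*dt) * [p_u*0.000000 + p_m*0.000000 + p_d*0.000000] = 0.000000
  V(2,-1) = exp(-r*dt) * [p_u*0.000000 + p_m*0.000000 + p_d*0.000000] = 0.000000
  V(2,+0) = exp(-r*dt) * [p_u*49.669151 + p_m*0.000000 + p_d*0.000000] = 6.976132
  V(2,+1) = exp(-r*dt) * [p_u*145.681905 + p_m*49.669151 + p_d*0.000000] = 53.121900
  V(2,+2) = exp(-r*dt) * [p_u*298.941742 + p_m*145.681905 + p_d*49.669151] = 147.136122
  V(1,-1) = exp(-r*dt) * [p_u*6.976132 + p_m*0.000000 + p_d*0.000000] = 0.979812
  V(1,+0) = exp(-r*dt) * [p_u*53.121900 + p_m*6.976132 + p_d*0.000000] = 12.048323
  V(1,+1) = exp(-r*dt) * [p_u*147.136122 + p_m*53.121900 + p_d*6.976132] = 56.910358
  V(0,+0) = exp(-r*dt) * [p_u*56.910358 + p_m*12.048323 + p_d*0.979812] = 16.100230


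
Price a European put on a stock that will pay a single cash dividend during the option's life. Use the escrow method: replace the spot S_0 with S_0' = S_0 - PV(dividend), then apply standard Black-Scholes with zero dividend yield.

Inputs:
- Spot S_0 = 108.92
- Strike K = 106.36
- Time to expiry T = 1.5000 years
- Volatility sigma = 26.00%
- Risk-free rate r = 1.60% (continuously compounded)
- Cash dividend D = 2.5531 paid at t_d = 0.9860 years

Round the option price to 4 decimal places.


Answer: Price = 12.0524

Derivation:
PV(D) = D * exp(-r * t_d) = 2.5531 * 0.98434779 = 2.51313834
S_0' = S_0 - PV(D) = 108.9200 - 2.51313834 = 106.40686166
d1 = (ln(S_0'/K) + (r + sigma^2/2)*T) / (sigma*sqrt(T)) = 0.23596907
d2 = d1 - sigma*sqrt(T) = -0.08246459
exp(-rT) = 0.97628571
N(-d1) = 0.40672833; N(-d2) = 0.53286136
P = K * exp(-rT) * N(-d2) - S_0' * N(-d1) = 106.3600 * 0.97628571 * 0.53286136 - 106.40686166 * 0.40672833 = 12.0524


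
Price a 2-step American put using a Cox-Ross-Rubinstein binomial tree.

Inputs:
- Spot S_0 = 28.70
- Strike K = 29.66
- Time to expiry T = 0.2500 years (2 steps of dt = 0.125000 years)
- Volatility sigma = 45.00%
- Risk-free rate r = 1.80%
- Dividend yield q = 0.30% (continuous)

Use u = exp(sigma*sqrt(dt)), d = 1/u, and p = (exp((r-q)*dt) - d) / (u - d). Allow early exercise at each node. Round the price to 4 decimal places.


dt = T/N = 0.125000
u = exp(sigma*sqrt(dt)) = 1.172454; d = 1/u = 0.852912
p = (exp((r-q)*dt) - d) / (u - d) = 0.466182
Discount per step: exp(-r*dt) = 0.997753
Stock lattice S(k, i) with i counting down-moves:
  k=0: S(0,0) = 28.7000
  k=1: S(1,0) = 33.6494; S(1,1) = 24.4786
  k=2: S(2,0) = 39.4524; S(2,1) = 28.7000; S(2,2) = 20.8781
Terminal payoffs V(N, i) = max(K - S_T, 0):
  V(2,0) = 0.000000; V(2,1) = 0.960000; V(2,2) = 8.781935
Backward induction: V(k, i) = exp(-r*dt) * [p * V(k+1, i) + (1-p) * V(k+1, i+1)]; then take max(V_cont, immediate exercise) for American.
  V(1,0) = exp(-r*dt) * [p*0.000000 + (1-p)*0.960000] = 0.511313; exercise = 0.000000; V(1,0) = max -> 0.511313
  V(1,1) = exp(-r*dt) * [p*0.960000 + (1-p)*8.781935] = 5.123946; exercise = 5.181429; V(1,1) = max -> 5.181429
  V(0,0) = exp(-r*dt) * [p*0.511313 + (1-p)*5.181429] = 2.997552; exercise = 0.960000; V(0,0) = max -> 2.997552

Answer: Price = V(0,0) = 2.9976


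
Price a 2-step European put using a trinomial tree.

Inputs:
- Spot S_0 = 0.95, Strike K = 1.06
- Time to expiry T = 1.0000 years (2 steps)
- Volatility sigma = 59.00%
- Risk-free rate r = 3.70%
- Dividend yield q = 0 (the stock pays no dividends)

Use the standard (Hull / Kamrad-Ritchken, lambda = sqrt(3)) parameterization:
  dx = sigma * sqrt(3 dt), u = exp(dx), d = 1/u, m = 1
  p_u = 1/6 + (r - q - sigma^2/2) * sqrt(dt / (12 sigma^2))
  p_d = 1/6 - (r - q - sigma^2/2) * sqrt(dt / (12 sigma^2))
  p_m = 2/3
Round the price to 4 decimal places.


Answer: Price = V(0,0) = 0.2542

Derivation:
dt = T/N = 0.500000; dx = sigma*sqrt(3*dt) = 0.722599
u = exp(dx) = 2.059781; d = 1/u = 0.485489
p_u = 0.119251, p_m = 0.666667, p_d = 0.214082
Discount per step: exp(-r*dt) = 0.981670
Stock lattice S(k, j) with j the centered position index:
  k=0: S(0,+0) = 0.9500
  k=1: S(1,-1) = 0.4612; S(1,+0) = 0.9500; S(1,+1) = 1.9568
  k=2: S(2,-2) = 0.2239; S(2,-1) = 0.4612; S(2,+0) = 0.9500; S(2,+1) = 1.9568; S(2,+2) = 4.0306
Terminal payoffs V(N, j) = max(K - S_T, 0):
  V(2,-2) = 0.836086; V(2,-1) = 0.598786; V(2,+0) = 0.110000; V(2,+1) = 0.000000; V(2,+2) = 0.000000
Backward induction: V(k, j) = exp(-r*dt) * [p_u * V(k+1, j+1) + p_m * V(k+1, j) + p_d * V(k+1, j-1)]
  V(1,-1) = exp(-r*dt) * [p_u*0.110000 + p_m*0.598786 + p_d*0.836086] = 0.580461
  V(1,+0) = exp(-r*dt) * [p_u*0.000000 + p_m*0.110000 + p_d*0.598786] = 0.197829
  V(1,+1) = exp(-r*dt) * [p_u*0.000000 + p_m*0.000000 + p_d*0.110000] = 0.023117
  V(0,+0) = exp(-r*dt) * [p_u*0.023117 + p_m*0.197829 + p_d*0.580461] = 0.254163


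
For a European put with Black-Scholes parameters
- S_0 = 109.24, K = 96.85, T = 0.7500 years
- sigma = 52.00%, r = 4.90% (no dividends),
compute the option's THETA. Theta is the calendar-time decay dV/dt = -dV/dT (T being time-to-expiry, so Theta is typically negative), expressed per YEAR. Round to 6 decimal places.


d1 = 0.5740946948; d2 = 0.1237614849
phi(d1) = 0.3383308918; exp(-qT) = 1.0000000000; exp(-rT) = 0.9639170845
Theta = -S*exp(-qT)*phi(d1)*sigma/(2*sqrt(T)) + r*K*exp(-rT)*N(-d2) - q*S*exp(-qT)*N(-d1)
N(-d1) = 0.2829518616; N(-d2) = 0.4507520640; sqrt(T) = 0.8660254038
Term 1 = -109.2400 * 1.0000000000 * 0.3383308918 * 0.5200 / (2 * 0.8660254038) = -11.0959901166
Term 2 = 0.0490 * 96.8500 * 0.9639170845 * 0.4507520640 = 2.0619261518
Term 3 = 0 (no dividend yield, q = 0)
Theta = -11.0959901166 + (2.0619261518) + (0.0000000000) = -9.034064

Answer: Theta = -9.034064


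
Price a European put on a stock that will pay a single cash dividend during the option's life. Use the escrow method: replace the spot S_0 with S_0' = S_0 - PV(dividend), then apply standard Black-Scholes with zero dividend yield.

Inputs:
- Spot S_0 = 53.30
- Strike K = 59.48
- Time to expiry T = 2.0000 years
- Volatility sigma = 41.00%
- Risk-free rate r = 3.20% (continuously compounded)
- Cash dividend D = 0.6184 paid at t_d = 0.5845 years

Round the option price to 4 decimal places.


Answer: Price = 13.9819

Derivation:
PV(D) = D * exp(-r * t_d) = 0.6184 * 0.98146983 = 0.60694095
S_0' = S_0 - PV(D) = 53.3000 - 0.60694095 = 52.69305905
d1 = (ln(S_0'/K) + (r + sigma^2/2)*T) / (sigma*sqrt(T)) = 0.19133899
d2 = d1 - sigma*sqrt(T) = -0.38848857
exp(-rT) = 0.93800500
N(-d1) = 0.42413001; N(-d2) = 0.65117275
P = K * exp(-rT) * N(-d2) - S_0' * N(-d1) = 59.4800 * 0.93800500 * 0.65117275 - 52.69305905 * 0.42413001 = 13.9819


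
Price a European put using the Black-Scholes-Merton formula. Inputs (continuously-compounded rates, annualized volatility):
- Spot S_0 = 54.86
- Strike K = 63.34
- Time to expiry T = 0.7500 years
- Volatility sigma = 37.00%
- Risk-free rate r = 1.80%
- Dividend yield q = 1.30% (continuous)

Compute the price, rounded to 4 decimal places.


d1 = (ln(S/K) + (r - q + 0.5*sigma^2) * T) / (sigma * sqrt(T)) = -0.27664458
d2 = d1 - sigma * sqrt(T) = -0.59707398
exp(-rT) = 0.98659072; exp(-qT) = 0.99029738
P = K * exp(-rT) * N(-d2) - S_0 * exp(-qT) * N(-d1)
N(-d1) = 0.60897348; N(-d2) = 0.72477100
P = 63.3400 * 0.98659072 * 0.72477100 - 54.8600 * 0.99029738 * 0.60897348 = 12.2073

Answer: Price = 12.2073


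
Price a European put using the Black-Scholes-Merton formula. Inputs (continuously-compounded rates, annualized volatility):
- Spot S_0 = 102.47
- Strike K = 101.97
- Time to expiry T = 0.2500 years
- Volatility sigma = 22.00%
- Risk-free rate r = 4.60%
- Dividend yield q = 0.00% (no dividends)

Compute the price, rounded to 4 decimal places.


Answer: Price = 3.6743

Derivation:
d1 = (ln(S/K) + (r - q + 0.5*sigma^2) * T) / (sigma * sqrt(T)) = 0.20401291
d2 = d1 - sigma * sqrt(T) = 0.09401291
exp(-rT) = 0.98856587; exp(-qT) = 1.00000000
P = K * exp(-rT) * N(-d2) - S_0 * exp(-qT) * N(-d1)
N(-d1) = 0.41917170; N(-d2) = 0.46254945
P = 101.9700 * 0.98856587 * 0.46254945 - 102.4700 * 1.00000000 * 0.41917170 = 3.6743


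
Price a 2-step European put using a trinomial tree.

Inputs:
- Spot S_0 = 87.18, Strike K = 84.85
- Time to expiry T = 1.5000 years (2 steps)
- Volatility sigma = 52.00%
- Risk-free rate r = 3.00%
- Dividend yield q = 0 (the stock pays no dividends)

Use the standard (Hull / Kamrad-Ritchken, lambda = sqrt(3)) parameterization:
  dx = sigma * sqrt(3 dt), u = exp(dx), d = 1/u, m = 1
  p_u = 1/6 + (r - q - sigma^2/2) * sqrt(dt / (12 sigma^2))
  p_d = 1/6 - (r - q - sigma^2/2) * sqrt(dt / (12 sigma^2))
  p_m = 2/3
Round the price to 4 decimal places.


Answer: Price = V(0,0) = 15.4313

Derivation:
dt = T/N = 0.750000; dx = sigma*sqrt(3*dt) = 0.780000
u = exp(dx) = 2.181472; d = 1/u = 0.458406
p_u = 0.116090, p_m = 0.666667, p_d = 0.217244
Discount per step: exp(-r*dt) = 0.977751
Stock lattice S(k, j) with j the centered position index:
  k=0: S(0,+0) = 87.1800
  k=1: S(1,-1) = 39.9638; S(1,+0) = 87.1800; S(1,+1) = 190.1808
  k=2: S(2,-2) = 18.3197; S(2,-1) = 39.9638; S(2,+0) = 87.1800; S(2,+1) = 190.1808; S(2,+2) = 414.8740
Terminal payoffs V(N, j) = max(K - S_T, 0):
  V(2,-2) = 66.530337; V(2,-1) = 44.886164; V(2,+0) = 0.000000; V(2,+1) = 0.000000; V(2,+2) = 0.000000
Backward induction: V(k, j) = exp(-r*dt) * [p_u * V(k+1, j+1) + p_m * V(k+1, j) + p_d * V(k+1, j-1)]
  V(1,-1) = exp(-r*dt) * [p_u*0.000000 + p_m*44.886164 + p_d*66.530337] = 43.390056
  V(1,+0) = exp(-r*dt) * [p_u*0.000000 + p_m*0.000000 + p_d*44.886164] = 9.534279
  V(1,+1) = exp(-r*dt) * [p_u*0.000000 + p_m*0.000000 + p_d*0.000000] = 0.000000
  V(0,+0) = exp(-r*dt) * [p_u*0.000000 + p_m*9.534279 + p_d*43.390056] = 15.431258
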